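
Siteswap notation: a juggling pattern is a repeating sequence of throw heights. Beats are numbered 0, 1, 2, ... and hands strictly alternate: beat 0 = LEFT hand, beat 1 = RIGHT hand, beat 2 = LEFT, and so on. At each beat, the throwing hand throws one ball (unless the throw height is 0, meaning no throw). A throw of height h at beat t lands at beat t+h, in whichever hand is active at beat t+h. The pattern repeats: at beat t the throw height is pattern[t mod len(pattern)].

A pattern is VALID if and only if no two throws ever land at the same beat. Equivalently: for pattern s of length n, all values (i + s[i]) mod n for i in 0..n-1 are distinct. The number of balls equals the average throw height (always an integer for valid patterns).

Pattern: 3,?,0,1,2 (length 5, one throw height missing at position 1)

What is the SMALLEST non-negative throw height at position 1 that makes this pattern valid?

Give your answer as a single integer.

i=0: (0 + 3) mod 5 = 3
i=1: s[i]=? (unknown)
i=2: (2 + 0) mod 5 = 2
i=3: (3 + 1) mod 5 = 4
i=4: (4 + 2) mod 5 = 1
Known residues: [1, 2, 3, 4]; need a permutation of 0..4, so missing residue r = 0
Need (1 + s) mod 5 = 0; smallest s = (0 - 1) mod 5 = 4

Answer: 4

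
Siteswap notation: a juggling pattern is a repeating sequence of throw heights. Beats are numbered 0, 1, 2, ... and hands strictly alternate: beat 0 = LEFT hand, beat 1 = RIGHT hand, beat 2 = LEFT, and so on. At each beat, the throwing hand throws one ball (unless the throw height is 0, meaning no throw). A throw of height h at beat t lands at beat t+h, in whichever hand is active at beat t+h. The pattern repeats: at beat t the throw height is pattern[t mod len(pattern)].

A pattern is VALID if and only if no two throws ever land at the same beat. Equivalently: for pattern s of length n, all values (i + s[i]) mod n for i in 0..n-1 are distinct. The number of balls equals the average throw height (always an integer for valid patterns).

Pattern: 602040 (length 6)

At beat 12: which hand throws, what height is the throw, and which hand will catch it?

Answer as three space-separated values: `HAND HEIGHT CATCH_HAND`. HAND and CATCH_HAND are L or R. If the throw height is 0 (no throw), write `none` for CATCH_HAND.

Answer: L 6 L

Derivation:
Beat 12: 12 mod 2 = 0, so hand = L
Throw height = pattern[12 mod 6] = pattern[0] = 6
Lands at beat 12+6=18, 18 mod 2 = 0, so catch hand = L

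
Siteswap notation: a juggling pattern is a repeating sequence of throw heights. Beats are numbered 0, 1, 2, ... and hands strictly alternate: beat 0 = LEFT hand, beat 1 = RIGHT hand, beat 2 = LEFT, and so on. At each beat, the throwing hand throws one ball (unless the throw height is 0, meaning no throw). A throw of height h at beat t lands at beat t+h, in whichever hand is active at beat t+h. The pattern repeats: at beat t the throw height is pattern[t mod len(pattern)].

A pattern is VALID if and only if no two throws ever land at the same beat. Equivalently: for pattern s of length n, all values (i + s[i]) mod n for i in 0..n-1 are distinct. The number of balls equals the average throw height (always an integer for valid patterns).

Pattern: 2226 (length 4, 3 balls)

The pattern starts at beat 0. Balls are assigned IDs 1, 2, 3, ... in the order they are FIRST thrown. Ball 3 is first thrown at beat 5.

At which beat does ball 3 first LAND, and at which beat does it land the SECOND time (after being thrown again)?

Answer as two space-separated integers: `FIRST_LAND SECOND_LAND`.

Answer: 7 13

Derivation:
Beat 0 (L): throw ball1 h=2 -> lands@2:L; in-air after throw: [b1@2:L]
Beat 1 (R): throw ball2 h=2 -> lands@3:R; in-air after throw: [b1@2:L b2@3:R]
Beat 2 (L): throw ball1 h=2 -> lands@4:L; in-air after throw: [b2@3:R b1@4:L]
Beat 3 (R): throw ball2 h=6 -> lands@9:R; in-air after throw: [b1@4:L b2@9:R]
Beat 4 (L): throw ball1 h=2 -> lands@6:L; in-air after throw: [b1@6:L b2@9:R]
Beat 5 (R): throw ball3 h=2 -> lands@7:R; in-air after throw: [b1@6:L b3@7:R b2@9:R]
Beat 6 (L): throw ball1 h=2 -> lands@8:L; in-air after throw: [b3@7:R b1@8:L b2@9:R]
Beat 7 (R): throw ball3 h=6 -> lands@13:R; in-air after throw: [b1@8:L b2@9:R b3@13:R]
Beat 8 (L): throw ball1 h=2 -> lands@10:L; in-air after throw: [b2@9:R b1@10:L b3@13:R]
Beat 9 (R): throw ball2 h=2 -> lands@11:R; in-air after throw: [b1@10:L b2@11:R b3@13:R]
Beat 10 (L): throw ball1 h=2 -> lands@12:L; in-air after throw: [b2@11:R b1@12:L b3@13:R]
Beat 11 (R): throw ball2 h=6 -> lands@17:R; in-air after throw: [b1@12:L b3@13:R b2@17:R]
Beat 12 (L): throw ball1 h=2 -> lands@14:L; in-air after throw: [b3@13:R b1@14:L b2@17:R]
Beat 13 (R): throw ball3 h=2 -> lands@15:R; in-air after throw: [b1@14:L b3@15:R b2@17:R]
Ball 3: thrown@5 h=2 -> first land @7; rethrown@7 h=6 -> second land @13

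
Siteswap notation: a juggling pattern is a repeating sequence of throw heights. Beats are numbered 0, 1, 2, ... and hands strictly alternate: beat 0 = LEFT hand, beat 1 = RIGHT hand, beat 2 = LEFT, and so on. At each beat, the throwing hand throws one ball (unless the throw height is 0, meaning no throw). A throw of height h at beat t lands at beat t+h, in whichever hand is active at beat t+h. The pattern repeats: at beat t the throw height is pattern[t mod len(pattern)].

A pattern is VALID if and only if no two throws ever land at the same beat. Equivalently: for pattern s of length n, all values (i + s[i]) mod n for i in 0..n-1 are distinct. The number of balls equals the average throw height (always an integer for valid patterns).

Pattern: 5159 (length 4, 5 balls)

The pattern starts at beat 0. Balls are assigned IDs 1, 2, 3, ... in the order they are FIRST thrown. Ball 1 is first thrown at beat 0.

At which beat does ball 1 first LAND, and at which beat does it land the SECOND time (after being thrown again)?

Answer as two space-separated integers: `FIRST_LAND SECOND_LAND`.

Answer: 5 6

Derivation:
Beat 0 (L): throw ball1 h=5 -> lands@5:R; in-air after throw: [b1@5:R]
Beat 1 (R): throw ball2 h=1 -> lands@2:L; in-air after throw: [b2@2:L b1@5:R]
Beat 2 (L): throw ball2 h=5 -> lands@7:R; in-air after throw: [b1@5:R b2@7:R]
Beat 3 (R): throw ball3 h=9 -> lands@12:L; in-air after throw: [b1@5:R b2@7:R b3@12:L]
Beat 4 (L): throw ball4 h=5 -> lands@9:R; in-air after throw: [b1@5:R b2@7:R b4@9:R b3@12:L]
Beat 5 (R): throw ball1 h=1 -> lands@6:L; in-air after throw: [b1@6:L b2@7:R b4@9:R b3@12:L]
Beat 6 (L): throw ball1 h=5 -> lands@11:R; in-air after throw: [b2@7:R b4@9:R b1@11:R b3@12:L]
Ball 1: thrown@0 h=5 -> first land @5; rethrown@5 h=1 -> second land @6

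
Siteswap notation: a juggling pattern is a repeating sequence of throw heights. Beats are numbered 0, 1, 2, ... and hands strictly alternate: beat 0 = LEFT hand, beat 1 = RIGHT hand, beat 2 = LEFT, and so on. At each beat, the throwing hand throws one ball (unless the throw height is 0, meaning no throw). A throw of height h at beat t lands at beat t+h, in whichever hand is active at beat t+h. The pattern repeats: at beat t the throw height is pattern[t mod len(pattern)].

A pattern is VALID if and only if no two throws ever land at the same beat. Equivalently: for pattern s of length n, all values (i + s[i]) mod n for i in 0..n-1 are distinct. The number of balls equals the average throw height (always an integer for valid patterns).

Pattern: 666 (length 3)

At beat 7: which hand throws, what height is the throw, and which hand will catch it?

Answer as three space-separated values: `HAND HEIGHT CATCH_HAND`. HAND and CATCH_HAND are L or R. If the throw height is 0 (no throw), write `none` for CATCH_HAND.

Answer: R 6 R

Derivation:
Beat 7: 7 mod 2 = 1, so hand = R
Throw height = pattern[7 mod 3] = pattern[1] = 6
Lands at beat 7+6=13, 13 mod 2 = 1, so catch hand = R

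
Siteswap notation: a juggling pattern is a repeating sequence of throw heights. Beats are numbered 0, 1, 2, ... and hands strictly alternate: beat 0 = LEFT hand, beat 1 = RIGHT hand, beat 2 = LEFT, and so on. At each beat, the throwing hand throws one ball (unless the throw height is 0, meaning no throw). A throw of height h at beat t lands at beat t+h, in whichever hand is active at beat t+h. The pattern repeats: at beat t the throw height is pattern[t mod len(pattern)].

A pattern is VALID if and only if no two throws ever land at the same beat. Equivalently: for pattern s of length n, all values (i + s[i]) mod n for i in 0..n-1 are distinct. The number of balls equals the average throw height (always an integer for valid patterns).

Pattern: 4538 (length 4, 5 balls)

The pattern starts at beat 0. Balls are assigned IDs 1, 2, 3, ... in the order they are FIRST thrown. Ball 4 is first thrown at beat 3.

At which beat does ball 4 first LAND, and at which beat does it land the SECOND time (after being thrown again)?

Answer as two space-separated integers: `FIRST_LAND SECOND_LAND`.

Answer: 11 19

Derivation:
Beat 0 (L): throw ball1 h=4 -> lands@4:L; in-air after throw: [b1@4:L]
Beat 1 (R): throw ball2 h=5 -> lands@6:L; in-air after throw: [b1@4:L b2@6:L]
Beat 2 (L): throw ball3 h=3 -> lands@5:R; in-air after throw: [b1@4:L b3@5:R b2@6:L]
Beat 3 (R): throw ball4 h=8 -> lands@11:R; in-air after throw: [b1@4:L b3@5:R b2@6:L b4@11:R]
Beat 4 (L): throw ball1 h=4 -> lands@8:L; in-air after throw: [b3@5:R b2@6:L b1@8:L b4@11:R]
Beat 5 (R): throw ball3 h=5 -> lands@10:L; in-air after throw: [b2@6:L b1@8:L b3@10:L b4@11:R]
Beat 6 (L): throw ball2 h=3 -> lands@9:R; in-air after throw: [b1@8:L b2@9:R b3@10:L b4@11:R]
Beat 7 (R): throw ball5 h=8 -> lands@15:R; in-air after throw: [b1@8:L b2@9:R b3@10:L b4@11:R b5@15:R]
Beat 8 (L): throw ball1 h=4 -> lands@12:L; in-air after throw: [b2@9:R b3@10:L b4@11:R b1@12:L b5@15:R]
Beat 9 (R): throw ball2 h=5 -> lands@14:L; in-air after throw: [b3@10:L b4@11:R b1@12:L b2@14:L b5@15:R]
Beat 10 (L): throw ball3 h=3 -> lands@13:R; in-air after throw: [b4@11:R b1@12:L b3@13:R b2@14:L b5@15:R]
Beat 11 (R): throw ball4 h=8 -> lands@19:R; in-air after throw: [b1@12:L b3@13:R b2@14:L b5@15:R b4@19:R]
Ball 4: thrown@3 h=8 -> first land @11; rethrown@11 h=8 -> second land @19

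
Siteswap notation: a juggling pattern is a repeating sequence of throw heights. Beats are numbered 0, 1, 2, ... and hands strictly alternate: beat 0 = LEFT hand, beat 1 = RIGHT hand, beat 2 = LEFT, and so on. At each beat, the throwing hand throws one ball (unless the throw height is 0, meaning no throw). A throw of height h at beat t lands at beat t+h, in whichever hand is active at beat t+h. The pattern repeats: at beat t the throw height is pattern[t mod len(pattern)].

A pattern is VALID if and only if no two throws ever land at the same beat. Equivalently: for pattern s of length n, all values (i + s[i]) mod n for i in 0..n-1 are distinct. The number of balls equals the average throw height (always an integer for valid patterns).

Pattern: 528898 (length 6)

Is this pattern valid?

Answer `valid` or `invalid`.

Answer: invalid

Derivation:
i=0: (i + s[i]) mod n = (0 + 5) mod 6 = 5
i=1: (i + s[i]) mod n = (1 + 2) mod 6 = 3
i=2: (i + s[i]) mod n = (2 + 8) mod 6 = 4
i=3: (i + s[i]) mod n = (3 + 8) mod 6 = 5
i=4: (i + s[i]) mod n = (4 + 9) mod 6 = 1
i=5: (i + s[i]) mod n = (5 + 8) mod 6 = 1
Residues: [5, 3, 4, 5, 1, 1], distinct: False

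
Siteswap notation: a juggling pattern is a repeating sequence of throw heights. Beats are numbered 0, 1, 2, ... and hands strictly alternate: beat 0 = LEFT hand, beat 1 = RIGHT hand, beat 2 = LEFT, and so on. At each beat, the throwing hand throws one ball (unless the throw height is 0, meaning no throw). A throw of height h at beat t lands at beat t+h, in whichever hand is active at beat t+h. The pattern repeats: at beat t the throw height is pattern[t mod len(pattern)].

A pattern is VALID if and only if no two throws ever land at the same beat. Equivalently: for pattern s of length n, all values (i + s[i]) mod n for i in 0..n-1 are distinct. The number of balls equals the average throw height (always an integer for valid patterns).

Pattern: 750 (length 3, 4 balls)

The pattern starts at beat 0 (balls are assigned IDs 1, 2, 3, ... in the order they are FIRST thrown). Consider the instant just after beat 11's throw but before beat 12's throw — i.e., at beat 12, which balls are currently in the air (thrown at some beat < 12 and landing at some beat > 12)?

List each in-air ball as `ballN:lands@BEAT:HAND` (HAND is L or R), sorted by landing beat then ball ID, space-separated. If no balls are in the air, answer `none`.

Beat 0 (L): throw ball1 h=7 -> lands@7:R; in-air after throw: [b1@7:R]
Beat 1 (R): throw ball2 h=5 -> lands@6:L; in-air after throw: [b2@6:L b1@7:R]
Beat 3 (R): throw ball3 h=7 -> lands@10:L; in-air after throw: [b2@6:L b1@7:R b3@10:L]
Beat 4 (L): throw ball4 h=5 -> lands@9:R; in-air after throw: [b2@6:L b1@7:R b4@9:R b3@10:L]
Beat 6 (L): throw ball2 h=7 -> lands@13:R; in-air after throw: [b1@7:R b4@9:R b3@10:L b2@13:R]
Beat 7 (R): throw ball1 h=5 -> lands@12:L; in-air after throw: [b4@9:R b3@10:L b1@12:L b2@13:R]
Beat 9 (R): throw ball4 h=7 -> lands@16:L; in-air after throw: [b3@10:L b1@12:L b2@13:R b4@16:L]
Beat 10 (L): throw ball3 h=5 -> lands@15:R; in-air after throw: [b1@12:L b2@13:R b3@15:R b4@16:L]
Beat 12 (L): throw ball1 h=7 -> lands@19:R; in-air after throw: [b2@13:R b3@15:R b4@16:L b1@19:R]

Answer: ball2:lands@13:R ball3:lands@15:R ball4:lands@16:L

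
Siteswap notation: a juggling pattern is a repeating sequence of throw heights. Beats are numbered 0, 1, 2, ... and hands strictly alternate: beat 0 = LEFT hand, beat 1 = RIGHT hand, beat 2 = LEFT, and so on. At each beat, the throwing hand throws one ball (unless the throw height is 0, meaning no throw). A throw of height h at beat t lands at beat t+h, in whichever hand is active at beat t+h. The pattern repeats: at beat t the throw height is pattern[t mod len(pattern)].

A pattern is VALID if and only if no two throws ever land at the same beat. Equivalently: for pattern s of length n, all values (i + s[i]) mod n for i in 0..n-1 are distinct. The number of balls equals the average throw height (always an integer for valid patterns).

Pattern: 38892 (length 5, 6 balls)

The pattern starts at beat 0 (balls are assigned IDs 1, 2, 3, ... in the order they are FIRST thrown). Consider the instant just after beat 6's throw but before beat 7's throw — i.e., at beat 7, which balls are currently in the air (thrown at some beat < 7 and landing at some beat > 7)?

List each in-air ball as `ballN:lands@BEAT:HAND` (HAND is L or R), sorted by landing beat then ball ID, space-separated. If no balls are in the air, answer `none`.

Beat 0 (L): throw ball1 h=3 -> lands@3:R; in-air after throw: [b1@3:R]
Beat 1 (R): throw ball2 h=8 -> lands@9:R; in-air after throw: [b1@3:R b2@9:R]
Beat 2 (L): throw ball3 h=8 -> lands@10:L; in-air after throw: [b1@3:R b2@9:R b3@10:L]
Beat 3 (R): throw ball1 h=9 -> lands@12:L; in-air after throw: [b2@9:R b3@10:L b1@12:L]
Beat 4 (L): throw ball4 h=2 -> lands@6:L; in-air after throw: [b4@6:L b2@9:R b3@10:L b1@12:L]
Beat 5 (R): throw ball5 h=3 -> lands@8:L; in-air after throw: [b4@6:L b5@8:L b2@9:R b3@10:L b1@12:L]
Beat 6 (L): throw ball4 h=8 -> lands@14:L; in-air after throw: [b5@8:L b2@9:R b3@10:L b1@12:L b4@14:L]
Beat 7 (R): throw ball6 h=8 -> lands@15:R; in-air after throw: [b5@8:L b2@9:R b3@10:L b1@12:L b4@14:L b6@15:R]

Answer: ball5:lands@8:L ball2:lands@9:R ball3:lands@10:L ball1:lands@12:L ball4:lands@14:L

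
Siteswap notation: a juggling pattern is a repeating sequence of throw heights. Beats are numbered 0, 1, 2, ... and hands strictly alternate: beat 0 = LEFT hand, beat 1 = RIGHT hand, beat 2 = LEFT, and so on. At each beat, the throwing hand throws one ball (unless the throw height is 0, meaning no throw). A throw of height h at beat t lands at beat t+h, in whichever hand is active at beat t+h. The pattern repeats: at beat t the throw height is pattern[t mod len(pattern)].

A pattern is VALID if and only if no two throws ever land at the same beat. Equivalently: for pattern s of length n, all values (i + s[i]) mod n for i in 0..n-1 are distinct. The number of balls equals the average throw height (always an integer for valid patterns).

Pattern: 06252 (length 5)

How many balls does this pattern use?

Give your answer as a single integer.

Answer: 3

Derivation:
Pattern = [0, 6, 2, 5, 2], length n = 5
  position 0: throw height = 0, running sum = 0
  position 1: throw height = 6, running sum = 6
  position 2: throw height = 2, running sum = 8
  position 3: throw height = 5, running sum = 13
  position 4: throw height = 2, running sum = 15
Total sum = 15; balls = sum / n = 15 / 5 = 3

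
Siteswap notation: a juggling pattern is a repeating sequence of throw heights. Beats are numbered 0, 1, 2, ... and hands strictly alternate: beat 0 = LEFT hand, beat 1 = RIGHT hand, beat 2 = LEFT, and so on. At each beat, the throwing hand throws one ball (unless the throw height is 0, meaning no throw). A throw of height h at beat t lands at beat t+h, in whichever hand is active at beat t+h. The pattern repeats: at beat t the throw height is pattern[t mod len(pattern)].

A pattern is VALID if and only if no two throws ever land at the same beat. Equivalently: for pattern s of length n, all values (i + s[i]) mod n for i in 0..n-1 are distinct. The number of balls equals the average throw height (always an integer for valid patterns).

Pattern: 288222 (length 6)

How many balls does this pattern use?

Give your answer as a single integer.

Answer: 4

Derivation:
Pattern = [2, 8, 8, 2, 2, 2], length n = 6
  position 0: throw height = 2, running sum = 2
  position 1: throw height = 8, running sum = 10
  position 2: throw height = 8, running sum = 18
  position 3: throw height = 2, running sum = 20
  position 4: throw height = 2, running sum = 22
  position 5: throw height = 2, running sum = 24
Total sum = 24; balls = sum / n = 24 / 6 = 4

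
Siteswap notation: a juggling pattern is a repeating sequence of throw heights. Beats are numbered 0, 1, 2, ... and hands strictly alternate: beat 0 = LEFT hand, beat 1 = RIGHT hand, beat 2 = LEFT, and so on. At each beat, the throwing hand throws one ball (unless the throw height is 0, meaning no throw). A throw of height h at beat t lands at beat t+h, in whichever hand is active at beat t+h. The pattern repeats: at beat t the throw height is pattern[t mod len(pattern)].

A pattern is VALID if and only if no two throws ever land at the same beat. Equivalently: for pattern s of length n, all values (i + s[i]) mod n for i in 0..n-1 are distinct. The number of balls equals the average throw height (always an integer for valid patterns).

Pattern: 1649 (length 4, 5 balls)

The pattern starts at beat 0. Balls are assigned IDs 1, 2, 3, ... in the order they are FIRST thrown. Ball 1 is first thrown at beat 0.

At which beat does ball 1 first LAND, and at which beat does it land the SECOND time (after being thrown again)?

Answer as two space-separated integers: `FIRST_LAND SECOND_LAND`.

Beat 0 (L): throw ball1 h=1 -> lands@1:R; in-air after throw: [b1@1:R]
Beat 1 (R): throw ball1 h=6 -> lands@7:R; in-air after throw: [b1@7:R]
Beat 2 (L): throw ball2 h=4 -> lands@6:L; in-air after throw: [b2@6:L b1@7:R]
Beat 3 (R): throw ball3 h=9 -> lands@12:L; in-air after throw: [b2@6:L b1@7:R b3@12:L]
Beat 4 (L): throw ball4 h=1 -> lands@5:R; in-air after throw: [b4@5:R b2@6:L b1@7:R b3@12:L]
Beat 5 (R): throw ball4 h=6 -> lands@11:R; in-air after throw: [b2@6:L b1@7:R b4@11:R b3@12:L]
Beat 6 (L): throw ball2 h=4 -> lands@10:L; in-air after throw: [b1@7:R b2@10:L b4@11:R b3@12:L]
Beat 7 (R): throw ball1 h=9 -> lands@16:L; in-air after throw: [b2@10:L b4@11:R b3@12:L b1@16:L]
Ball 1: thrown@0 h=1 -> first land @1; rethrown@1 h=6 -> second land @7

Answer: 1 7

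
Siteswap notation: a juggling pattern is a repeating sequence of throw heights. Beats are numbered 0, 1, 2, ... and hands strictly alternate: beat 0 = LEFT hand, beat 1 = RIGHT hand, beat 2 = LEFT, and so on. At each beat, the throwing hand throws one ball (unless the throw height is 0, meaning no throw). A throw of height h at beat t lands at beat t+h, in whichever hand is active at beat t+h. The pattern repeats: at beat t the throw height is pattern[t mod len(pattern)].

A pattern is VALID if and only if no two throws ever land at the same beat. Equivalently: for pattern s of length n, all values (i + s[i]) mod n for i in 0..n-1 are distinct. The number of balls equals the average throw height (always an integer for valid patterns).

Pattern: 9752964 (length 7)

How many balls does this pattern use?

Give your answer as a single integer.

Pattern = [9, 7, 5, 2, 9, 6, 4], length n = 7
  position 0: throw height = 9, running sum = 9
  position 1: throw height = 7, running sum = 16
  position 2: throw height = 5, running sum = 21
  position 3: throw height = 2, running sum = 23
  position 4: throw height = 9, running sum = 32
  position 5: throw height = 6, running sum = 38
  position 6: throw height = 4, running sum = 42
Total sum = 42; balls = sum / n = 42 / 7 = 6

Answer: 6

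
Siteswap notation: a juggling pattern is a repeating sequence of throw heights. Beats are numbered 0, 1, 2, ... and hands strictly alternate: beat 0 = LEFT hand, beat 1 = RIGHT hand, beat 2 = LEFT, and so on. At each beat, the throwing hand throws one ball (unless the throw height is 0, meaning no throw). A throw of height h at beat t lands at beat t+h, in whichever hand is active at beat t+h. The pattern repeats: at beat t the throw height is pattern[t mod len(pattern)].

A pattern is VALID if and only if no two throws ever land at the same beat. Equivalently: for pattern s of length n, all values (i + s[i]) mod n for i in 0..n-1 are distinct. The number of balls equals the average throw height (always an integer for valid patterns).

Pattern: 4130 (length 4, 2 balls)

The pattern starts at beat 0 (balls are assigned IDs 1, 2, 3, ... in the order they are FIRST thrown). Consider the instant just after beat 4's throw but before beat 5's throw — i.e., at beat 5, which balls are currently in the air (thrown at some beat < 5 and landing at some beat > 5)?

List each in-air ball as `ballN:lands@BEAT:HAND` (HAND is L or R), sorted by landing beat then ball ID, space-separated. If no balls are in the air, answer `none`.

Beat 0 (L): throw ball1 h=4 -> lands@4:L; in-air after throw: [b1@4:L]
Beat 1 (R): throw ball2 h=1 -> lands@2:L; in-air after throw: [b2@2:L b1@4:L]
Beat 2 (L): throw ball2 h=3 -> lands@5:R; in-air after throw: [b1@4:L b2@5:R]
Beat 4 (L): throw ball1 h=4 -> lands@8:L; in-air after throw: [b2@5:R b1@8:L]
Beat 5 (R): throw ball2 h=1 -> lands@6:L; in-air after throw: [b2@6:L b1@8:L]

Answer: ball1:lands@8:L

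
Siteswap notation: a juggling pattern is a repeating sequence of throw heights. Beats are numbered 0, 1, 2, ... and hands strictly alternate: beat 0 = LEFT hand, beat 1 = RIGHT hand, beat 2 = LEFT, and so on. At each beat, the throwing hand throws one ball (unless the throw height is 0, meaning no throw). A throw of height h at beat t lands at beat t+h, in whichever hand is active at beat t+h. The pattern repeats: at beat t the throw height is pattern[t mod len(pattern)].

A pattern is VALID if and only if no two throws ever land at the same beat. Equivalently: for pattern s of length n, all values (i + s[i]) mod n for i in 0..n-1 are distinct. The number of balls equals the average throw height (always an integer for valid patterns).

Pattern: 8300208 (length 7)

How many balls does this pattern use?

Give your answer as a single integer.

Answer: 3

Derivation:
Pattern = [8, 3, 0, 0, 2, 0, 8], length n = 7
  position 0: throw height = 8, running sum = 8
  position 1: throw height = 3, running sum = 11
  position 2: throw height = 0, running sum = 11
  position 3: throw height = 0, running sum = 11
  position 4: throw height = 2, running sum = 13
  position 5: throw height = 0, running sum = 13
  position 6: throw height = 8, running sum = 21
Total sum = 21; balls = sum / n = 21 / 7 = 3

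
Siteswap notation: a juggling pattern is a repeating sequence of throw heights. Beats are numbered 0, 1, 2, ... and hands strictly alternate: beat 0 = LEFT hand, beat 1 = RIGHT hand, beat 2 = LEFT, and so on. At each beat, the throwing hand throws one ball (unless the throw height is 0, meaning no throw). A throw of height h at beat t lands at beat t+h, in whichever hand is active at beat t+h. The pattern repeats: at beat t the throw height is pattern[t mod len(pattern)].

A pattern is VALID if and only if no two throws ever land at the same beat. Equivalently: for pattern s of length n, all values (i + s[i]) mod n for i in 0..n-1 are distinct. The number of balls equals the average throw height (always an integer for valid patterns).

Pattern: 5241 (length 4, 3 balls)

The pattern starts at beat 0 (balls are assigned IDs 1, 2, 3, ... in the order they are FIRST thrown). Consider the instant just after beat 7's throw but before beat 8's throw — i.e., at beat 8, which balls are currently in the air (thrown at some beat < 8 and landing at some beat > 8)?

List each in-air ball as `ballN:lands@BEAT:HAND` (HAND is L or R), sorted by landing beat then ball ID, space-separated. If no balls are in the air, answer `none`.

Answer: ball2:lands@9:R ball3:lands@10:L

Derivation:
Beat 0 (L): throw ball1 h=5 -> lands@5:R; in-air after throw: [b1@5:R]
Beat 1 (R): throw ball2 h=2 -> lands@3:R; in-air after throw: [b2@3:R b1@5:R]
Beat 2 (L): throw ball3 h=4 -> lands@6:L; in-air after throw: [b2@3:R b1@5:R b3@6:L]
Beat 3 (R): throw ball2 h=1 -> lands@4:L; in-air after throw: [b2@4:L b1@5:R b3@6:L]
Beat 4 (L): throw ball2 h=5 -> lands@9:R; in-air after throw: [b1@5:R b3@6:L b2@9:R]
Beat 5 (R): throw ball1 h=2 -> lands@7:R; in-air after throw: [b3@6:L b1@7:R b2@9:R]
Beat 6 (L): throw ball3 h=4 -> lands@10:L; in-air after throw: [b1@7:R b2@9:R b3@10:L]
Beat 7 (R): throw ball1 h=1 -> lands@8:L; in-air after throw: [b1@8:L b2@9:R b3@10:L]
Beat 8 (L): throw ball1 h=5 -> lands@13:R; in-air after throw: [b2@9:R b3@10:L b1@13:R]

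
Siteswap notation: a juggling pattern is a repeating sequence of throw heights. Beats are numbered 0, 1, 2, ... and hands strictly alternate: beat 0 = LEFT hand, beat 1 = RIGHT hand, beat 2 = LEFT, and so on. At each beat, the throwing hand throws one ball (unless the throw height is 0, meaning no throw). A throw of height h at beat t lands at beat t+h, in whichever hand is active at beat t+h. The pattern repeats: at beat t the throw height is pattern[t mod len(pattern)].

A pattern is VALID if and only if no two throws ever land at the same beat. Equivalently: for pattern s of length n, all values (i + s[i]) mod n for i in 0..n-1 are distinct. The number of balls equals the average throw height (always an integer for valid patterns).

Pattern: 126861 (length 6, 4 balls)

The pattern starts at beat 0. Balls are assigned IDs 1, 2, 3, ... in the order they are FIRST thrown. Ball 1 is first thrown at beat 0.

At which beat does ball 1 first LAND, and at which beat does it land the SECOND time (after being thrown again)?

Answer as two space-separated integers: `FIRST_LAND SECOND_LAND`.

Answer: 1 3

Derivation:
Beat 0 (L): throw ball1 h=1 -> lands@1:R; in-air after throw: [b1@1:R]
Beat 1 (R): throw ball1 h=2 -> lands@3:R; in-air after throw: [b1@3:R]
Beat 2 (L): throw ball2 h=6 -> lands@8:L; in-air after throw: [b1@3:R b2@8:L]
Beat 3 (R): throw ball1 h=8 -> lands@11:R; in-air after throw: [b2@8:L b1@11:R]
Ball 1: thrown@0 h=1 -> first land @1; rethrown@1 h=2 -> second land @3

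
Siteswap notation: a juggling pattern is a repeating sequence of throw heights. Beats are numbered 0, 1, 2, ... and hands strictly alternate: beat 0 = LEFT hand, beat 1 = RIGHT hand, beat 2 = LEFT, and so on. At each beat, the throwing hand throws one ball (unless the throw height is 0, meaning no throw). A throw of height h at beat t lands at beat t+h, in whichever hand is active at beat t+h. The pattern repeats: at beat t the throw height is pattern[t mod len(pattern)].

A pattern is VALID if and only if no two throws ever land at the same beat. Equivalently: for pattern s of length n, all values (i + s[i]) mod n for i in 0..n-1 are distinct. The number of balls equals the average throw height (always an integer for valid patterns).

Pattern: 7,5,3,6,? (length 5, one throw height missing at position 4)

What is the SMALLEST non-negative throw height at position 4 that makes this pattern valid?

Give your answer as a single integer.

Answer: 4

Derivation:
i=0: (0 + 7) mod 5 = 2
i=1: (1 + 5) mod 5 = 1
i=2: (2 + 3) mod 5 = 0
i=3: (3 + 6) mod 5 = 4
i=4: s[i]=? (unknown)
Known residues: [0, 1, 2, 4]; need a permutation of 0..4, so missing residue r = 3
Need (4 + s) mod 5 = 3; smallest s = (3 - 4) mod 5 = 4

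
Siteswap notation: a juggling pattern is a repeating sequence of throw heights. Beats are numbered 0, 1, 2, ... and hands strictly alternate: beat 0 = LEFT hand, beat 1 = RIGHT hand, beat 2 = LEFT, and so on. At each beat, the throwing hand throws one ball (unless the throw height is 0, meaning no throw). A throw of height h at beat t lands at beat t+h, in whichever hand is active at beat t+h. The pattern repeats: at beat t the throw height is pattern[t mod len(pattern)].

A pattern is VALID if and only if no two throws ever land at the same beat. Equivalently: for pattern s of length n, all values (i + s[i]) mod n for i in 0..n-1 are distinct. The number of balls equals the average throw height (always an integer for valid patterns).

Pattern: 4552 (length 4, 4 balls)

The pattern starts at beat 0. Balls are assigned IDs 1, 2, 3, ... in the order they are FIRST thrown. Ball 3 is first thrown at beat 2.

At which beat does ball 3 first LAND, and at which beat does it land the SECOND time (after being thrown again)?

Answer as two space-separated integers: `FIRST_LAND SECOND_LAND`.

Beat 0 (L): throw ball1 h=4 -> lands@4:L; in-air after throw: [b1@4:L]
Beat 1 (R): throw ball2 h=5 -> lands@6:L; in-air after throw: [b1@4:L b2@6:L]
Beat 2 (L): throw ball3 h=5 -> lands@7:R; in-air after throw: [b1@4:L b2@6:L b3@7:R]
Beat 3 (R): throw ball4 h=2 -> lands@5:R; in-air after throw: [b1@4:L b4@5:R b2@6:L b3@7:R]
Beat 4 (L): throw ball1 h=4 -> lands@8:L; in-air after throw: [b4@5:R b2@6:L b3@7:R b1@8:L]
Beat 5 (R): throw ball4 h=5 -> lands@10:L; in-air after throw: [b2@6:L b3@7:R b1@8:L b4@10:L]
Beat 6 (L): throw ball2 h=5 -> lands@11:R; in-air after throw: [b3@7:R b1@8:L b4@10:L b2@11:R]
Beat 7 (R): throw ball3 h=2 -> lands@9:R; in-air after throw: [b1@8:L b3@9:R b4@10:L b2@11:R]
Beat 8 (L): throw ball1 h=4 -> lands@12:L; in-air after throw: [b3@9:R b4@10:L b2@11:R b1@12:L]
Beat 9 (R): throw ball3 h=5 -> lands@14:L; in-air after throw: [b4@10:L b2@11:R b1@12:L b3@14:L]
Ball 3: thrown@2 h=5 -> first land @7; rethrown@7 h=2 -> second land @9

Answer: 7 9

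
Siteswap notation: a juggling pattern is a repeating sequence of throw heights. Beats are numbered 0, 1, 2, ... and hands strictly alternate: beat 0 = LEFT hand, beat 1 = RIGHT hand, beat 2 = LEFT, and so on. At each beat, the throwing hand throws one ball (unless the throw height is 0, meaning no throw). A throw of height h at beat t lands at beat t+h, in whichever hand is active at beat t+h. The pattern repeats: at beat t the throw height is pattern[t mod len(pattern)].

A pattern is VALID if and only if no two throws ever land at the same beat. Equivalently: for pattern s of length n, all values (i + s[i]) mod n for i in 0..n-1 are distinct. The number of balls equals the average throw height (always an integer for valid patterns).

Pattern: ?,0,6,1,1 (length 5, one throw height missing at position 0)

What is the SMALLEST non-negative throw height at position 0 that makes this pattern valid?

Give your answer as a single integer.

Answer: 2

Derivation:
i=0: s[i]=? (unknown)
i=1: (1 + 0) mod 5 = 1
i=2: (2 + 6) mod 5 = 3
i=3: (3 + 1) mod 5 = 4
i=4: (4 + 1) mod 5 = 0
Known residues: [0, 1, 3, 4]; need a permutation of 0..4, so missing residue r = 2
Need (0 + s) mod 5 = 2; smallest s = (2 - 0) mod 5 = 2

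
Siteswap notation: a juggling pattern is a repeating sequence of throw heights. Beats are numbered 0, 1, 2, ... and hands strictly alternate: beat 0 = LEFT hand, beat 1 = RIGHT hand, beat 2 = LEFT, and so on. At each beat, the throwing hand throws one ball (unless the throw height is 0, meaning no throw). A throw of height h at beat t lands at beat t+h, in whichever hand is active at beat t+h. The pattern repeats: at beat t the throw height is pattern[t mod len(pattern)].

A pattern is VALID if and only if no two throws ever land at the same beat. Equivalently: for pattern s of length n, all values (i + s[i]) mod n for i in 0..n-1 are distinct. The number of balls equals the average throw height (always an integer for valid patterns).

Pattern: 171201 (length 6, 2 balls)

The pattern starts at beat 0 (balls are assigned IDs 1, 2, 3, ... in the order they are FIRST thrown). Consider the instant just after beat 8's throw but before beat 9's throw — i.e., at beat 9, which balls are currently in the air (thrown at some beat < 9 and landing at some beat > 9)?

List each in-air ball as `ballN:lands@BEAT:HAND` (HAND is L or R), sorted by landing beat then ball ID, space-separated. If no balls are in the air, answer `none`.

Answer: ball2:lands@14:L

Derivation:
Beat 0 (L): throw ball1 h=1 -> lands@1:R; in-air after throw: [b1@1:R]
Beat 1 (R): throw ball1 h=7 -> lands@8:L; in-air after throw: [b1@8:L]
Beat 2 (L): throw ball2 h=1 -> lands@3:R; in-air after throw: [b2@3:R b1@8:L]
Beat 3 (R): throw ball2 h=2 -> lands@5:R; in-air after throw: [b2@5:R b1@8:L]
Beat 5 (R): throw ball2 h=1 -> lands@6:L; in-air after throw: [b2@6:L b1@8:L]
Beat 6 (L): throw ball2 h=1 -> lands@7:R; in-air after throw: [b2@7:R b1@8:L]
Beat 7 (R): throw ball2 h=7 -> lands@14:L; in-air after throw: [b1@8:L b2@14:L]
Beat 8 (L): throw ball1 h=1 -> lands@9:R; in-air after throw: [b1@9:R b2@14:L]
Beat 9 (R): throw ball1 h=2 -> lands@11:R; in-air after throw: [b1@11:R b2@14:L]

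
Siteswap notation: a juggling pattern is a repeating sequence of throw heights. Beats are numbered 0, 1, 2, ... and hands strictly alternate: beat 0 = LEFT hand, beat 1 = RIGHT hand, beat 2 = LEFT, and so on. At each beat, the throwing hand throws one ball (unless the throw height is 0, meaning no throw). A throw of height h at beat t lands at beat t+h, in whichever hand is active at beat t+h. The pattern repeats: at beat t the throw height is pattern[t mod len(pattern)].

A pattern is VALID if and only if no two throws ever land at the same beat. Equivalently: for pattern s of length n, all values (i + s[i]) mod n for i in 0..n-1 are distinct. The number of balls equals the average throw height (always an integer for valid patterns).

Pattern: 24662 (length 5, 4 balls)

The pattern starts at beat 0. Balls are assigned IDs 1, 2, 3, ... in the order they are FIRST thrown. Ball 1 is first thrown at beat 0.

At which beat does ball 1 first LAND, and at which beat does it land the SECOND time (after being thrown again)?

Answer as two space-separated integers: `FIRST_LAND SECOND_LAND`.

Beat 0 (L): throw ball1 h=2 -> lands@2:L; in-air after throw: [b1@2:L]
Beat 1 (R): throw ball2 h=4 -> lands@5:R; in-air after throw: [b1@2:L b2@5:R]
Beat 2 (L): throw ball1 h=6 -> lands@8:L; in-air after throw: [b2@5:R b1@8:L]
Beat 3 (R): throw ball3 h=6 -> lands@9:R; in-air after throw: [b2@5:R b1@8:L b3@9:R]
Beat 4 (L): throw ball4 h=2 -> lands@6:L; in-air after throw: [b2@5:R b4@6:L b1@8:L b3@9:R]
Beat 5 (R): throw ball2 h=2 -> lands@7:R; in-air after throw: [b4@6:L b2@7:R b1@8:L b3@9:R]
Beat 6 (L): throw ball4 h=4 -> lands@10:L; in-air after throw: [b2@7:R b1@8:L b3@9:R b4@10:L]
Beat 7 (R): throw ball2 h=6 -> lands@13:R; in-air after throw: [b1@8:L b3@9:R b4@10:L b2@13:R]
Beat 8 (L): throw ball1 h=6 -> lands@14:L; in-air after throw: [b3@9:R b4@10:L b2@13:R b1@14:L]
Ball 1: thrown@0 h=2 -> first land @2; rethrown@2 h=6 -> second land @8

Answer: 2 8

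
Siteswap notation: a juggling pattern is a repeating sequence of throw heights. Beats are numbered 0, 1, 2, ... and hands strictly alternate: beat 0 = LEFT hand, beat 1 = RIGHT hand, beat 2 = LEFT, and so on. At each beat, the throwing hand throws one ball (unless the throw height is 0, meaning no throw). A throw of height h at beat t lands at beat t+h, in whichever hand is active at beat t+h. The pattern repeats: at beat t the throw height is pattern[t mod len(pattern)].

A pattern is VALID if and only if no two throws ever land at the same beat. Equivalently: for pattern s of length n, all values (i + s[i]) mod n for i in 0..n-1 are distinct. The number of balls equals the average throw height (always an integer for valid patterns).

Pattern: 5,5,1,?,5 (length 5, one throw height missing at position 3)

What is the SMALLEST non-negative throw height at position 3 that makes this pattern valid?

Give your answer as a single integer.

i=0: (0 + 5) mod 5 = 0
i=1: (1 + 5) mod 5 = 1
i=2: (2 + 1) mod 5 = 3
i=3: s[i]=? (unknown)
i=4: (4 + 5) mod 5 = 4
Known residues: [0, 1, 3, 4]; need a permutation of 0..4, so missing residue r = 2
Need (3 + s) mod 5 = 2; smallest s = (2 - 3) mod 5 = 4

Answer: 4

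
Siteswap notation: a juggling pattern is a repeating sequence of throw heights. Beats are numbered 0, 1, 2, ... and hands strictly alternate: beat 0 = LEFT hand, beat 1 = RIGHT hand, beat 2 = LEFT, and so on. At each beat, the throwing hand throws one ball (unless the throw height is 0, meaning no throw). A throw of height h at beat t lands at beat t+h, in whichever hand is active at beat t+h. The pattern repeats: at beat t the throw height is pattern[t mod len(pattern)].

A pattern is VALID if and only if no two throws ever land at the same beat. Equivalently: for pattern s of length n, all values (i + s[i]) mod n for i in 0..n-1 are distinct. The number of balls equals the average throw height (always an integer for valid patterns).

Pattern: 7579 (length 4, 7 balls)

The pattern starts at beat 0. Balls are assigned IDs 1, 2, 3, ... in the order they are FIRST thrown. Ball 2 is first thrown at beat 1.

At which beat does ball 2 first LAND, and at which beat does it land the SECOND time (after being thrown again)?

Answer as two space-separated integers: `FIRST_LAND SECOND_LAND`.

Beat 0 (L): throw ball1 h=7 -> lands@7:R; in-air after throw: [b1@7:R]
Beat 1 (R): throw ball2 h=5 -> lands@6:L; in-air after throw: [b2@6:L b1@7:R]
Beat 2 (L): throw ball3 h=7 -> lands@9:R; in-air after throw: [b2@6:L b1@7:R b3@9:R]
Beat 3 (R): throw ball4 h=9 -> lands@12:L; in-air after throw: [b2@6:L b1@7:R b3@9:R b4@12:L]
Beat 4 (L): throw ball5 h=7 -> lands@11:R; in-air after throw: [b2@6:L b1@7:R b3@9:R b5@11:R b4@12:L]
Beat 5 (R): throw ball6 h=5 -> lands@10:L; in-air after throw: [b2@6:L b1@7:R b3@9:R b6@10:L b5@11:R b4@12:L]
Beat 6 (L): throw ball2 h=7 -> lands@13:R; in-air after throw: [b1@7:R b3@9:R b6@10:L b5@11:R b4@12:L b2@13:R]
Beat 7 (R): throw ball1 h=9 -> lands@16:L; in-air after throw: [b3@9:R b6@10:L b5@11:R b4@12:L b2@13:R b1@16:L]
Beat 8 (L): throw ball7 h=7 -> lands@15:R; in-air after throw: [b3@9:R b6@10:L b5@11:R b4@12:L b2@13:R b7@15:R b1@16:L]
Beat 9 (R): throw ball3 h=5 -> lands@14:L; in-air after throw: [b6@10:L b5@11:R b4@12:L b2@13:R b3@14:L b7@15:R b1@16:L]
Beat 10 (L): throw ball6 h=7 -> lands@17:R; in-air after throw: [b5@11:R b4@12:L b2@13:R b3@14:L b7@15:R b1@16:L b6@17:R]
Beat 11 (R): throw ball5 h=9 -> lands@20:L; in-air after throw: [b4@12:L b2@13:R b3@14:L b7@15:R b1@16:L b6@17:R b5@20:L]
Beat 12 (L): throw ball4 h=7 -> lands@19:R; in-air after throw: [b2@13:R b3@14:L b7@15:R b1@16:L b6@17:R b4@19:R b5@20:L]
Beat 13 (R): throw ball2 h=5 -> lands@18:L; in-air after throw: [b3@14:L b7@15:R b1@16:L b6@17:R b2@18:L b4@19:R b5@20:L]
Ball 2: thrown@1 h=5 -> first land @6; rethrown@6 h=7 -> second land @13

Answer: 6 13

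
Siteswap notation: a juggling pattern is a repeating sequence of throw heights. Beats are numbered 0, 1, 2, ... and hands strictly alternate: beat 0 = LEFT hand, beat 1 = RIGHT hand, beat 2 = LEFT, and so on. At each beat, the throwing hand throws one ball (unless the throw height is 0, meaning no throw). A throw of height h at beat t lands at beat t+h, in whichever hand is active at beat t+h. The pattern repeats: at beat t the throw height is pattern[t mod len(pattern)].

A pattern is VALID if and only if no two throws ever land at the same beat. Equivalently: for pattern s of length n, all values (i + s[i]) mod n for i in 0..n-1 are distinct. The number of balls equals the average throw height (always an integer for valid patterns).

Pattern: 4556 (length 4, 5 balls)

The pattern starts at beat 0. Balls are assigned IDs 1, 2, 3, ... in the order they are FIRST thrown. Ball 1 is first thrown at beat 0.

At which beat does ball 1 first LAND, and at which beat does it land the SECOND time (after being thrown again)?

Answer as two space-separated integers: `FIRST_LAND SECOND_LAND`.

Beat 0 (L): throw ball1 h=4 -> lands@4:L; in-air after throw: [b1@4:L]
Beat 1 (R): throw ball2 h=5 -> lands@6:L; in-air after throw: [b1@4:L b2@6:L]
Beat 2 (L): throw ball3 h=5 -> lands@7:R; in-air after throw: [b1@4:L b2@6:L b3@7:R]
Beat 3 (R): throw ball4 h=6 -> lands@9:R; in-air after throw: [b1@4:L b2@6:L b3@7:R b4@9:R]
Beat 4 (L): throw ball1 h=4 -> lands@8:L; in-air after throw: [b2@6:L b3@7:R b1@8:L b4@9:R]
Beat 5 (R): throw ball5 h=5 -> lands@10:L; in-air after throw: [b2@6:L b3@7:R b1@8:L b4@9:R b5@10:L]
Beat 6 (L): throw ball2 h=5 -> lands@11:R; in-air after throw: [b3@7:R b1@8:L b4@9:R b5@10:L b2@11:R]
Beat 7 (R): throw ball3 h=6 -> lands@13:R; in-air after throw: [b1@8:L b4@9:R b5@10:L b2@11:R b3@13:R]
Beat 8 (L): throw ball1 h=4 -> lands@12:L; in-air after throw: [b4@9:R b5@10:L b2@11:R b1@12:L b3@13:R]
Ball 1: thrown@0 h=4 -> first land @4; rethrown@4 h=4 -> second land @8

Answer: 4 8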